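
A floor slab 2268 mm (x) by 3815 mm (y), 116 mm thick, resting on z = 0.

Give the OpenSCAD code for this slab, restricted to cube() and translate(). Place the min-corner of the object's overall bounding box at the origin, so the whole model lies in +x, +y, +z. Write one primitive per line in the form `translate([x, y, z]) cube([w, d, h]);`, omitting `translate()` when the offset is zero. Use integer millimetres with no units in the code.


cube([2268, 3815, 116]);


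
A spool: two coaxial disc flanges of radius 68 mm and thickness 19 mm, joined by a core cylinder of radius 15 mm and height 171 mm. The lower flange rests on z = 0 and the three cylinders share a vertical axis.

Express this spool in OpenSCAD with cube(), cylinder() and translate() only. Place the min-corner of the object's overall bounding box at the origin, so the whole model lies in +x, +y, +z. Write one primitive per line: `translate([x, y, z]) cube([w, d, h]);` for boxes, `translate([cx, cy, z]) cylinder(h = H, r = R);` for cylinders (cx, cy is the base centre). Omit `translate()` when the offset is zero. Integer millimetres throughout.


translate([68, 68, 0]) cylinder(h = 19, r = 68);
translate([68, 68, 19]) cylinder(h = 171, r = 15);
translate([68, 68, 190]) cylinder(h = 19, r = 68);


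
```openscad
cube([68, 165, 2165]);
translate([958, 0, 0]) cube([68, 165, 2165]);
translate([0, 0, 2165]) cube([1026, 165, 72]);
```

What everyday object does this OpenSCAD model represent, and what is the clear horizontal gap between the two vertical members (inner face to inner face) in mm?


A door frame. The clear opening width is 890 mm.

Two 2165 mm tall posts with a header on top — a door frame. The left jamb is 68 mm wide at x = 0; the right jamb starts at x = 958. The clear opening is 958 − 68 = 890 mm.


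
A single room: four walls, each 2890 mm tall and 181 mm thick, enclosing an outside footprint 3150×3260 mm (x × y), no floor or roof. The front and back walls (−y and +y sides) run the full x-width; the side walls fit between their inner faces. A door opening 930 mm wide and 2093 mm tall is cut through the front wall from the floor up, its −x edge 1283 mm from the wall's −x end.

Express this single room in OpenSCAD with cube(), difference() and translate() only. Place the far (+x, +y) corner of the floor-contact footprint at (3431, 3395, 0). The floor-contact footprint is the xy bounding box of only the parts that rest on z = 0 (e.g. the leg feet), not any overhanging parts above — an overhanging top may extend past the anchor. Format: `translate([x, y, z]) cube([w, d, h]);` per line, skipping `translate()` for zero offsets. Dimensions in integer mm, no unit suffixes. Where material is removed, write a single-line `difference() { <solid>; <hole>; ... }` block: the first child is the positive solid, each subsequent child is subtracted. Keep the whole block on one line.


difference() { translate([281, 135, 0]) cube([3150, 181, 2890]); translate([1564, 135, 0]) cube([930, 181, 2093]); }
translate([281, 3214, 0]) cube([3150, 181, 2890]);
translate([281, 316, 0]) cube([181, 2898, 2890]);
translate([3250, 316, 0]) cube([181, 2898, 2890]);


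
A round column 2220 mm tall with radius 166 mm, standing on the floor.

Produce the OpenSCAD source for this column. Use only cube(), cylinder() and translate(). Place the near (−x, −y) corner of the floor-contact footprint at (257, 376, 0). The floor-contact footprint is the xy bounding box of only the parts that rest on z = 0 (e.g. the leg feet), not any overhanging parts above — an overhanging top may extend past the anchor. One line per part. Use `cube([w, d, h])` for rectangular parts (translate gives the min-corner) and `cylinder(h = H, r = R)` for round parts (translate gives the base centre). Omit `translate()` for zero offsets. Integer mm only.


translate([423, 542, 0]) cylinder(h = 2220, r = 166);


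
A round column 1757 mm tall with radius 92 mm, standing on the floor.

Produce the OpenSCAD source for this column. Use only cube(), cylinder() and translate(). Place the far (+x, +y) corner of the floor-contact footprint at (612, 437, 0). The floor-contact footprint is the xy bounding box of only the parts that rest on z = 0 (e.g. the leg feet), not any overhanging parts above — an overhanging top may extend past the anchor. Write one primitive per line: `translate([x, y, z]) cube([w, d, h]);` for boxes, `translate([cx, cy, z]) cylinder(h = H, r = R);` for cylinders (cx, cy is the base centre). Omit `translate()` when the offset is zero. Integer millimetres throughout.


translate([520, 345, 0]) cylinder(h = 1757, r = 92);


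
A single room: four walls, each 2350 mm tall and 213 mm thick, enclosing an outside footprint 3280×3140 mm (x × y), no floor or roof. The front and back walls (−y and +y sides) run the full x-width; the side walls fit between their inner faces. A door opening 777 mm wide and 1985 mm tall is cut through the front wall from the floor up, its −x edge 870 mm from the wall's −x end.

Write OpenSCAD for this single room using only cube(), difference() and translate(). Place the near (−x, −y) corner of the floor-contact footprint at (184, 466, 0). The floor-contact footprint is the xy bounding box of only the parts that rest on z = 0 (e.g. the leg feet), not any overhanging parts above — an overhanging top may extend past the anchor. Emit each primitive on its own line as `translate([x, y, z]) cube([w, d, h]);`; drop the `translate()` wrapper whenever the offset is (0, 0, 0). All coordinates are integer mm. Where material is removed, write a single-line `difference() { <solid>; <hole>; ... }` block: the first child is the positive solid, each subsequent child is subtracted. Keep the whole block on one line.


difference() { translate([184, 466, 0]) cube([3280, 213, 2350]); translate([1054, 466, 0]) cube([777, 213, 1985]); }
translate([184, 3393, 0]) cube([3280, 213, 2350]);
translate([184, 679, 0]) cube([213, 2714, 2350]);
translate([3251, 679, 0]) cube([213, 2714, 2350]);


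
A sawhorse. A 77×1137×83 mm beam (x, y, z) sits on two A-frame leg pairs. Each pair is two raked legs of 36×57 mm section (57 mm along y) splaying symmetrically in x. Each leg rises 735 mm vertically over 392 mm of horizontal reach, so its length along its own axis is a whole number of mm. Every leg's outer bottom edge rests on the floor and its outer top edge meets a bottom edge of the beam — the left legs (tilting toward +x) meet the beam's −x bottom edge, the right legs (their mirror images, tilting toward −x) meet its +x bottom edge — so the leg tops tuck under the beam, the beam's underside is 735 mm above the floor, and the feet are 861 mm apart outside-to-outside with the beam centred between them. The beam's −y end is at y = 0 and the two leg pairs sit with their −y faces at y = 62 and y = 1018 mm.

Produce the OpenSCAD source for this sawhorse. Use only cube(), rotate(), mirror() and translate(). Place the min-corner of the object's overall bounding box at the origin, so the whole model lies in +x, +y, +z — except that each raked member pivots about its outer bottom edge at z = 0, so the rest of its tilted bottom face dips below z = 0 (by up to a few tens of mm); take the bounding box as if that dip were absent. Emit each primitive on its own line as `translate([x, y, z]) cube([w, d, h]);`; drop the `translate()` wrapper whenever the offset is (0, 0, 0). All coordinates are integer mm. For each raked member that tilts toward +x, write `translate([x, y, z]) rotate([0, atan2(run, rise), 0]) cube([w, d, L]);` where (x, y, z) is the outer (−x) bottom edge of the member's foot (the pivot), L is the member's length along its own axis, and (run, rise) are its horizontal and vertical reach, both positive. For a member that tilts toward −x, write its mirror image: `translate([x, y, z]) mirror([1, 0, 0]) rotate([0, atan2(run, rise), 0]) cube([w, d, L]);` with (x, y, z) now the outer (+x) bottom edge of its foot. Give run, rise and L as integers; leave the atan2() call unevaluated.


translate([392, 0, 735]) cube([77, 1137, 83]);
translate([0, 62, 0]) rotate([0, atan2(392, 735), 0]) cube([36, 57, 833]);
translate([861, 62, 0]) mirror([1, 0, 0]) rotate([0, atan2(392, 735), 0]) cube([36, 57, 833]);
translate([0, 1018, 0]) rotate([0, atan2(392, 735), 0]) cube([36, 57, 833]);
translate([861, 1018, 0]) mirror([1, 0, 0]) rotate([0, atan2(392, 735), 0]) cube([36, 57, 833]);


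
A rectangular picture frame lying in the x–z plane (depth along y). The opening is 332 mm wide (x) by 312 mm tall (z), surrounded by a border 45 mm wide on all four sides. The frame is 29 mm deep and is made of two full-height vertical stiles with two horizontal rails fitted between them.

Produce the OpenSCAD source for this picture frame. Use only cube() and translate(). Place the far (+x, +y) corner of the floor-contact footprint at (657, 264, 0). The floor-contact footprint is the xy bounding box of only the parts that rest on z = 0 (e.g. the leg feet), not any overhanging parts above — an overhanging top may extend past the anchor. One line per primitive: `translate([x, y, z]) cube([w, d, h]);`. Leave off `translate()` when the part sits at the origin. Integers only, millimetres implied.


translate([235, 235, 0]) cube([45, 29, 402]);
translate([612, 235, 0]) cube([45, 29, 402]);
translate([280, 235, 0]) cube([332, 29, 45]);
translate([280, 235, 357]) cube([332, 29, 45]);


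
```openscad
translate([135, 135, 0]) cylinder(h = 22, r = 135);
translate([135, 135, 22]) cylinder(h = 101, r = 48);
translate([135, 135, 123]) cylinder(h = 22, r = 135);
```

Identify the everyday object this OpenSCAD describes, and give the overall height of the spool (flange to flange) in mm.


A spool. The overall height is 145 mm.

Three coaxial cylinders, large–small–large — a spool. Two 22 mm flanges and a 101 mm core give 22 + 101 + 22 = 145 mm.


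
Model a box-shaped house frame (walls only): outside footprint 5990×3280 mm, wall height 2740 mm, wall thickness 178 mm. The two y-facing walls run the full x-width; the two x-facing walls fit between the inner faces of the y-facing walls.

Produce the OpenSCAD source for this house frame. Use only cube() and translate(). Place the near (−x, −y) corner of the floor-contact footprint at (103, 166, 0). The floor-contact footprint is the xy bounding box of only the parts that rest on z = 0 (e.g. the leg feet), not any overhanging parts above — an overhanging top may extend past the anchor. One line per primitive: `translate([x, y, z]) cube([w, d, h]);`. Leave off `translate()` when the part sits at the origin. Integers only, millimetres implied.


translate([103, 166, 0]) cube([5990, 178, 2740]);
translate([103, 3268, 0]) cube([5990, 178, 2740]);
translate([103, 344, 0]) cube([178, 2924, 2740]);
translate([5915, 344, 0]) cube([178, 2924, 2740]);


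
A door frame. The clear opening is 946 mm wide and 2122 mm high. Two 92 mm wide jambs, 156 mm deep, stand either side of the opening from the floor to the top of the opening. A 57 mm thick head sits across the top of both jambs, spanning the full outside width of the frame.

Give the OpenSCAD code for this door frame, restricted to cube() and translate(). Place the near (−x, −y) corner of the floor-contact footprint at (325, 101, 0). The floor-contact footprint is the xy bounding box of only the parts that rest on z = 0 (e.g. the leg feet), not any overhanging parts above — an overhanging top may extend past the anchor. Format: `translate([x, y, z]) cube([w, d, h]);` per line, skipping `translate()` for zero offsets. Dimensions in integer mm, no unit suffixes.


translate([325, 101, 0]) cube([92, 156, 2122]);
translate([1363, 101, 0]) cube([92, 156, 2122]);
translate([325, 101, 2122]) cube([1130, 156, 57]);


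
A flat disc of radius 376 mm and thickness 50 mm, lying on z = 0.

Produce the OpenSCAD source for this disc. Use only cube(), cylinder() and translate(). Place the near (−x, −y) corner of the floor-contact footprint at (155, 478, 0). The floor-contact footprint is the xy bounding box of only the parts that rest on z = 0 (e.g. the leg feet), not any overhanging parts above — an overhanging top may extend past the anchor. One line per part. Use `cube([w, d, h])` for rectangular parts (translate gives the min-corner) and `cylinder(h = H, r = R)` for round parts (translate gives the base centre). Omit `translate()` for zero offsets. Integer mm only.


translate([531, 854, 0]) cylinder(h = 50, r = 376);


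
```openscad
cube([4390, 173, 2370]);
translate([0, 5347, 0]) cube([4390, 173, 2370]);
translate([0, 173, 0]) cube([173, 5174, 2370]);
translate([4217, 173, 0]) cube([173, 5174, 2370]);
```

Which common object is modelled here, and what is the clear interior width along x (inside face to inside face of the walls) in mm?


A house (or room) frame. The interior width is 4044 mm.

Four 2370 mm walls enclosing a rectangle with no floor or roof — a room or house frame. Outside width is 4390 mm and wall thickness is 173 mm, so the interior width is 4390 − 2 × 173 = 4044 mm.


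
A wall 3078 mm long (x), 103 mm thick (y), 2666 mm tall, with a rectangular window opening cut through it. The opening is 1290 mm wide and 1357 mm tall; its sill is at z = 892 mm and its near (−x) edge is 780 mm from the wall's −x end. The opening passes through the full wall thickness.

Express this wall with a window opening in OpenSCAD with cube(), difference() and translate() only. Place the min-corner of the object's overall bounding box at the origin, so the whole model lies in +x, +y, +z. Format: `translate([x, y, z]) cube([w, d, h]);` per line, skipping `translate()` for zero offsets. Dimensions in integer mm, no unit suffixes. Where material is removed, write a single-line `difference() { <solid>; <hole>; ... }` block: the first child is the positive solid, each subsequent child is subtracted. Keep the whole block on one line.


difference() { cube([3078, 103, 2666]); translate([780, 0, 892]) cube([1290, 103, 1357]); }


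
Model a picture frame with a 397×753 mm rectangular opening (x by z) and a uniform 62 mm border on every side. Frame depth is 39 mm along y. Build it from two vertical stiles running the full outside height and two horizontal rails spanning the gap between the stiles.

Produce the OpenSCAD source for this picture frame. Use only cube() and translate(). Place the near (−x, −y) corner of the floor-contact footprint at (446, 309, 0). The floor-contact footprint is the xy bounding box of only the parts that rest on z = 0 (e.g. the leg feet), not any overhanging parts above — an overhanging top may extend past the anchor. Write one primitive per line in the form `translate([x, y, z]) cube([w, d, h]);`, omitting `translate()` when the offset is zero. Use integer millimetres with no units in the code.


translate([446, 309, 0]) cube([62, 39, 877]);
translate([905, 309, 0]) cube([62, 39, 877]);
translate([508, 309, 0]) cube([397, 39, 62]);
translate([508, 309, 815]) cube([397, 39, 62]);


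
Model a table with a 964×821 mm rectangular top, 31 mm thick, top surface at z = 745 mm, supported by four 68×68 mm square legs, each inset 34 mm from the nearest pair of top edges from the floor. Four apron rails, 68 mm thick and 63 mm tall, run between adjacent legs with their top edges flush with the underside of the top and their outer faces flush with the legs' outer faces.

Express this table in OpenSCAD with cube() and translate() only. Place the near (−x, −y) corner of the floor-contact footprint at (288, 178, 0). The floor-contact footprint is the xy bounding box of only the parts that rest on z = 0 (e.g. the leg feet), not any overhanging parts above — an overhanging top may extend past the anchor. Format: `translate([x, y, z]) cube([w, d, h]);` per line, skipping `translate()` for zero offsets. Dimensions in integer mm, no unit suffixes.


// leg_h = 745 - 31 = 714
// apron z = 714 - 63 = 651
translate([254, 144, 714]) cube([964, 821, 31]);
translate([288, 178, 0]) cube([68, 68, 714]);
translate([1116, 178, 0]) cube([68, 68, 714]);
translate([288, 863, 0]) cube([68, 68, 714]);
translate([1116, 863, 0]) cube([68, 68, 714]);
translate([356, 178, 651]) cube([760, 68, 63]);
translate([356, 863, 651]) cube([760, 68, 63]);
translate([288, 246, 651]) cube([68, 617, 63]);
translate([1116, 246, 651]) cube([68, 617, 63]);


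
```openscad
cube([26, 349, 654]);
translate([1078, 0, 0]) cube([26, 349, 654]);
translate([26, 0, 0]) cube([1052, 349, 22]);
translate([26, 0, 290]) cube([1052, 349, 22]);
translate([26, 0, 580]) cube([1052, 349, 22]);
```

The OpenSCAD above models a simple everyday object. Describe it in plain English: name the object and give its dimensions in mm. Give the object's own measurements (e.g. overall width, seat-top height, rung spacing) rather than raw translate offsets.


An open bookshelf. Two side panels, each 26 mm thick, 349 mm deep and 654 mm tall, stand 1104 mm apart (outside-to-outside). Between them sit 3 shelves, each 22 mm thick and 349 mm deep, spanning the full gap between the sides. The bottom shelf rests on the floor (its underside at z = 0) and the clear gap between one shelf's top and the next shelf's underside is 268 mm.


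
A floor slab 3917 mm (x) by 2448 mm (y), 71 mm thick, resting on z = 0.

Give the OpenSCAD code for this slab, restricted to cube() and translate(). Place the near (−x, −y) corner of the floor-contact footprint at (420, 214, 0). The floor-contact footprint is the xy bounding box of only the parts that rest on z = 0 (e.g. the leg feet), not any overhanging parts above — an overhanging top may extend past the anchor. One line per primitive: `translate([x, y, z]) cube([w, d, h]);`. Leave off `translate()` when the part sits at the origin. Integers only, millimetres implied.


translate([420, 214, 0]) cube([3917, 2448, 71]);


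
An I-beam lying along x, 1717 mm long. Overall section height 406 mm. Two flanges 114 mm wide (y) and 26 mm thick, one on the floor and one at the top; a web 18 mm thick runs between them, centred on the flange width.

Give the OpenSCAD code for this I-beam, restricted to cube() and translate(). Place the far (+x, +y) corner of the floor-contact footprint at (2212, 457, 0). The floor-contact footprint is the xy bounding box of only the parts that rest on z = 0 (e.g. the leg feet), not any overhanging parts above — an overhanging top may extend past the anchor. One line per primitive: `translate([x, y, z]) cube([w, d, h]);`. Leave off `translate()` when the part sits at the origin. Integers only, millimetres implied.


translate([495, 343, 0]) cube([1717, 114, 26]);
translate([495, 391, 26]) cube([1717, 18, 354]);
translate([495, 343, 380]) cube([1717, 114, 26]);


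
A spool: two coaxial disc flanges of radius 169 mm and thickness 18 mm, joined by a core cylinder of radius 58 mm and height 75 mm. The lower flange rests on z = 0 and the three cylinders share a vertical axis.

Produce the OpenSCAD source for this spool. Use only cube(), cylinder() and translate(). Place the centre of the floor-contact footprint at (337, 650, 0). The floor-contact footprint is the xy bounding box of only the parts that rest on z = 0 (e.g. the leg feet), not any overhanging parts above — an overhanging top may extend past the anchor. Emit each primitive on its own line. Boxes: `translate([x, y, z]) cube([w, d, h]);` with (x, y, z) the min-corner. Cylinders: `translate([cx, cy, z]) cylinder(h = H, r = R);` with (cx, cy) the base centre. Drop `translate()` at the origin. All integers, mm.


translate([337, 650, 0]) cylinder(h = 18, r = 169);
translate([337, 650, 18]) cylinder(h = 75, r = 58);
translate([337, 650, 93]) cylinder(h = 18, r = 169);


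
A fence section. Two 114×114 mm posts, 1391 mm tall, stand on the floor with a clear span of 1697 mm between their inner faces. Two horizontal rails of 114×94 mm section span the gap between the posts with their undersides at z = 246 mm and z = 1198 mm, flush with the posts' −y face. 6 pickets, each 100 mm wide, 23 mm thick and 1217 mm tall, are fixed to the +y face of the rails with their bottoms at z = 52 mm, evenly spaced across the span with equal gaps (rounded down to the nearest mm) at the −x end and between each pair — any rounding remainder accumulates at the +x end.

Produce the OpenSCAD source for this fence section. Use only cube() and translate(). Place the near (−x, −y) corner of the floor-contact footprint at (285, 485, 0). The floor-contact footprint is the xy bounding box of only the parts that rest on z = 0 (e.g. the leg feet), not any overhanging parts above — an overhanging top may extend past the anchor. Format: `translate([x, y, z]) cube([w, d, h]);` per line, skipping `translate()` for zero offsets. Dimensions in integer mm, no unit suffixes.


translate([285, 485, 0]) cube([114, 114, 1391]);
translate([2096, 485, 0]) cube([114, 114, 1391]);
translate([399, 485, 246]) cube([1697, 114, 94]);
translate([399, 485, 1198]) cube([1697, 114, 94]);
translate([555, 599, 52]) cube([100, 23, 1217]);
translate([811, 599, 52]) cube([100, 23, 1217]);
translate([1067, 599, 52]) cube([100, 23, 1217]);
translate([1323, 599, 52]) cube([100, 23, 1217]);
translate([1579, 599, 52]) cube([100, 23, 1217]);
translate([1835, 599, 52]) cube([100, 23, 1217]);


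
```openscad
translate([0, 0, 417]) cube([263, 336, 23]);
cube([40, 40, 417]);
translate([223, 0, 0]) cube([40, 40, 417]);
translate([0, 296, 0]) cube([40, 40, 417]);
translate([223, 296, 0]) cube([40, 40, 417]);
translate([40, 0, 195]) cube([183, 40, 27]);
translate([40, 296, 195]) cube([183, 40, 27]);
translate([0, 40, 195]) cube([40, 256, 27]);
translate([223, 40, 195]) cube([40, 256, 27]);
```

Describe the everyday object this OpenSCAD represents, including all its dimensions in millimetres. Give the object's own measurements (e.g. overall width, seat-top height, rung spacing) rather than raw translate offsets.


A simple wooden stool: a rectangular seat 263 mm (x) by 336 mm (y), 23 mm thick, top face at z = 440 mm, on four square legs, each 40×40 mm in cross-section. The legs rest on z = 0, each flush with a corner of the seat. Four stretchers, 40 mm wide and 27 mm tall, connect adjacent legs with their undersides at z = 195 mm, each running between the inner faces of the legs it joins and aligned with the legs' outer faces on the other axis.


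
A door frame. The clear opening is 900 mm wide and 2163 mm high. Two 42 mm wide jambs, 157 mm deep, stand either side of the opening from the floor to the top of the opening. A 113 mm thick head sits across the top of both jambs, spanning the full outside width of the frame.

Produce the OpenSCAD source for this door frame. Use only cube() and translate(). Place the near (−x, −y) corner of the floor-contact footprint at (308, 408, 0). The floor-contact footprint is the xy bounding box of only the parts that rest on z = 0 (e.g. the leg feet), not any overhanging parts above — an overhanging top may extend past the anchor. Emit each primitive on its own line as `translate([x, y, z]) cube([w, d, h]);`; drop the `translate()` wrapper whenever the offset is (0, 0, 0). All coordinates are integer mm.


translate([308, 408, 0]) cube([42, 157, 2163]);
translate([1250, 408, 0]) cube([42, 157, 2163]);
translate([308, 408, 2163]) cube([984, 157, 113]);


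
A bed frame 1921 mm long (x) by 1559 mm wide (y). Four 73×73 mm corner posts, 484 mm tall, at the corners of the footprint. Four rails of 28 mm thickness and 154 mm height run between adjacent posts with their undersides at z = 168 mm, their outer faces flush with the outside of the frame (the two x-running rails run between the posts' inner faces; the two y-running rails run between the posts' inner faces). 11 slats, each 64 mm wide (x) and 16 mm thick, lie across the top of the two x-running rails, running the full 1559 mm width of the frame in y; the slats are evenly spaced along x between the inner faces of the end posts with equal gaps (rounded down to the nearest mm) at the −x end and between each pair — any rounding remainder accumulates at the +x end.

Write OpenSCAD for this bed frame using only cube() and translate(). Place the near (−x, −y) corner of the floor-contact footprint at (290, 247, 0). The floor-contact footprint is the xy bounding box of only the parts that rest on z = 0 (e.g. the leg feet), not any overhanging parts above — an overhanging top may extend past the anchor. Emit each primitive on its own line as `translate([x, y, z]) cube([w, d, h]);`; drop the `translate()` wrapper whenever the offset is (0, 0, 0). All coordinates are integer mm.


translate([290, 247, 0]) cube([73, 73, 484]);
translate([290, 1733, 0]) cube([73, 73, 484]);
translate([2138, 247, 0]) cube([73, 73, 484]);
translate([2138, 1733, 0]) cube([73, 73, 484]);
translate([363, 247, 168]) cube([1775, 28, 154]);
translate([363, 1778, 168]) cube([1775, 28, 154]);
translate([290, 320, 168]) cube([28, 1413, 154]);
translate([2183, 320, 168]) cube([28, 1413, 154]);
translate([452, 247, 322]) cube([64, 1559, 16]);
translate([605, 247, 322]) cube([64, 1559, 16]);
translate([758, 247, 322]) cube([64, 1559, 16]);
translate([911, 247, 322]) cube([64, 1559, 16]);
translate([1064, 247, 322]) cube([64, 1559, 16]);
translate([1217, 247, 322]) cube([64, 1559, 16]);
translate([1370, 247, 322]) cube([64, 1559, 16]);
translate([1523, 247, 322]) cube([64, 1559, 16]);
translate([1676, 247, 322]) cube([64, 1559, 16]);
translate([1829, 247, 322]) cube([64, 1559, 16]);
translate([1982, 247, 322]) cube([64, 1559, 16]);


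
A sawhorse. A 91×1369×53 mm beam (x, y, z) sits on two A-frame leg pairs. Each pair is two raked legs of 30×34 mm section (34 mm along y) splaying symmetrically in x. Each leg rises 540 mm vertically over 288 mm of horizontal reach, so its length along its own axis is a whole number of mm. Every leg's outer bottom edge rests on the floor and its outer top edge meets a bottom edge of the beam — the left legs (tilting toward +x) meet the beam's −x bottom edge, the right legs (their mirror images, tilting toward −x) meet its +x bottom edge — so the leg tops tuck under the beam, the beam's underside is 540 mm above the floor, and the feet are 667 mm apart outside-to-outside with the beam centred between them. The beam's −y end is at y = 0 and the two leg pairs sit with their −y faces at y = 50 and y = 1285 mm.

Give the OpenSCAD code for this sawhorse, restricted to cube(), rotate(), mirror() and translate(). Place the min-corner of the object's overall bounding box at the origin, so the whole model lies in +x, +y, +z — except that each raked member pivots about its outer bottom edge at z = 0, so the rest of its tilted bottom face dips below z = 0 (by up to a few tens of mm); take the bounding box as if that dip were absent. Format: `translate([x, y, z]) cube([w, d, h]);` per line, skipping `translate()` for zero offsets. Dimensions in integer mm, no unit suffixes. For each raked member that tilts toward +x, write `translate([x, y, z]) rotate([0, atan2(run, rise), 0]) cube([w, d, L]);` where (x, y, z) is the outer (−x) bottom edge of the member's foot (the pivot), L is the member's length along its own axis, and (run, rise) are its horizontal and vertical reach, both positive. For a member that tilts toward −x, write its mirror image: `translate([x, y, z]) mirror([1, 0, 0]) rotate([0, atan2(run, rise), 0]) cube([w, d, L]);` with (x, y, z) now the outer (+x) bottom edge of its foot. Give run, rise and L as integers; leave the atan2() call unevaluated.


translate([288, 0, 540]) cube([91, 1369, 53]);
translate([0, 50, 0]) rotate([0, atan2(288, 540), 0]) cube([30, 34, 612]);
translate([667, 50, 0]) mirror([1, 0, 0]) rotate([0, atan2(288, 540), 0]) cube([30, 34, 612]);
translate([0, 1285, 0]) rotate([0, atan2(288, 540), 0]) cube([30, 34, 612]);
translate([667, 1285, 0]) mirror([1, 0, 0]) rotate([0, atan2(288, 540), 0]) cube([30, 34, 612]);


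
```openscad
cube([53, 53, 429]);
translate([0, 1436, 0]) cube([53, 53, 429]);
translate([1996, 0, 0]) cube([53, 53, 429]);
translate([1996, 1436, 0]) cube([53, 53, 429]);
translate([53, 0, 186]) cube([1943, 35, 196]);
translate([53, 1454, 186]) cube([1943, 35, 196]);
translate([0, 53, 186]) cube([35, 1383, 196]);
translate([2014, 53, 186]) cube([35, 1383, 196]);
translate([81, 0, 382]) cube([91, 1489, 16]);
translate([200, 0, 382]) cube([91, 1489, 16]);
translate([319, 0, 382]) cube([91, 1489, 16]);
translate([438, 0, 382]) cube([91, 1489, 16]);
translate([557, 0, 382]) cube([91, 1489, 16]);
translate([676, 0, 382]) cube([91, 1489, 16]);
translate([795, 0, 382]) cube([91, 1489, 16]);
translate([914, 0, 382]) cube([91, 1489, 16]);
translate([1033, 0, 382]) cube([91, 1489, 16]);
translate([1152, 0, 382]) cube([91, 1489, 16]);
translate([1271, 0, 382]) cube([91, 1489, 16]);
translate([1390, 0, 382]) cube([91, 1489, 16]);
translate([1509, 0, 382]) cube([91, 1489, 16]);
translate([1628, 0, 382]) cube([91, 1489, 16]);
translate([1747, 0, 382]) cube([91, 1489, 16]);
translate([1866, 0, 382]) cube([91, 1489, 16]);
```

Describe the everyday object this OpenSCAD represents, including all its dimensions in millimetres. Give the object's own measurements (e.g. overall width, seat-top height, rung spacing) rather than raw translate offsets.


A bed frame 2049 mm long (x) by 1489 mm wide (y). Four 53×53 mm corner posts, 429 mm tall, at the corners of the footprint. Four rails of 35 mm thickness and 196 mm height run between adjacent posts with their undersides at z = 186 mm, their outer faces flush with the outside of the frame (the two x-running rails run between the posts' inner faces; the two y-running rails run between the posts' inner faces). 16 slats, each 91 mm wide (x) and 16 mm thick, lie across the top of the two x-running rails, running the full 1489 mm width of the frame in y; along x they sit between the end posts with a 28 mm gap after the −x posts and between neighbouring slats, leaving 39 mm before the +x posts.


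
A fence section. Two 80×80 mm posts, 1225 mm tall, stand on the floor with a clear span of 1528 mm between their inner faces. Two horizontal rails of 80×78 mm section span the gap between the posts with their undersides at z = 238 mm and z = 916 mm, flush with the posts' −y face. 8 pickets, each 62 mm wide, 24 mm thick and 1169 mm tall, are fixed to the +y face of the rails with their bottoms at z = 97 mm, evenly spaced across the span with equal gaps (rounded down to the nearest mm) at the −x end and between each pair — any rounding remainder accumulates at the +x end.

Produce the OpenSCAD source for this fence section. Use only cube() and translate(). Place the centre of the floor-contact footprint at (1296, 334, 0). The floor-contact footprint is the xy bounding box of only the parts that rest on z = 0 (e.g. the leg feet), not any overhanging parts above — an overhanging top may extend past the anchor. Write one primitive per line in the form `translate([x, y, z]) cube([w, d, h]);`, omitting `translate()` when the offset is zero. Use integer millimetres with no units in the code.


translate([452, 294, 0]) cube([80, 80, 1225]);
translate([2060, 294, 0]) cube([80, 80, 1225]);
translate([532, 294, 238]) cube([1528, 80, 78]);
translate([532, 294, 916]) cube([1528, 80, 78]);
translate([646, 374, 97]) cube([62, 24, 1169]);
translate([822, 374, 97]) cube([62, 24, 1169]);
translate([998, 374, 97]) cube([62, 24, 1169]);
translate([1174, 374, 97]) cube([62, 24, 1169]);
translate([1350, 374, 97]) cube([62, 24, 1169]);
translate([1526, 374, 97]) cube([62, 24, 1169]);
translate([1702, 374, 97]) cube([62, 24, 1169]);
translate([1878, 374, 97]) cube([62, 24, 1169]);


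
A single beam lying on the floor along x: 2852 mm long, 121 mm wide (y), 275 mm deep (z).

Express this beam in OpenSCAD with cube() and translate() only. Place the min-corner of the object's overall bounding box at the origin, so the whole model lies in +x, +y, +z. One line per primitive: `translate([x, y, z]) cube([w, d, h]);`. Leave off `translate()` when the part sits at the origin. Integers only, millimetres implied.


cube([2852, 121, 275]);


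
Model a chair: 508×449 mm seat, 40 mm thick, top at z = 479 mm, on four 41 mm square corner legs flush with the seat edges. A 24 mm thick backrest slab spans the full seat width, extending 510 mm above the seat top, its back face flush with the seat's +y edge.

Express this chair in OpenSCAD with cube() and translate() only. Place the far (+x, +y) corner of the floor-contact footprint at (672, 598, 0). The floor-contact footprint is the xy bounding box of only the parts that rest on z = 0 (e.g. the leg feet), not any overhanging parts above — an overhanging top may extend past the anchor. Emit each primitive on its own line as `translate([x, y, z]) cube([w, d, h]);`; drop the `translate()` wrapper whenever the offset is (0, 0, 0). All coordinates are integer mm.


translate([164, 149, 439]) cube([508, 449, 40]);
translate([164, 149, 0]) cube([41, 41, 439]);
translate([631, 149, 0]) cube([41, 41, 439]);
translate([164, 557, 0]) cube([41, 41, 439]);
translate([631, 557, 0]) cube([41, 41, 439]);
translate([164, 574, 479]) cube([508, 24, 510]);


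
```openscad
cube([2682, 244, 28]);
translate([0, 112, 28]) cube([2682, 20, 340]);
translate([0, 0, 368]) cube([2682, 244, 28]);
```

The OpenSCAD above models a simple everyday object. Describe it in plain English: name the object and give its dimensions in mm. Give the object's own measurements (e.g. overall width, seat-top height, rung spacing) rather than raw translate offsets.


An I-beam lying along x, 2682 mm long. Overall section height 396 mm. Two flanges 244 mm wide (y) and 28 mm thick, one on the floor and one at the top; a web 20 mm thick runs between them, centred on the flange width.


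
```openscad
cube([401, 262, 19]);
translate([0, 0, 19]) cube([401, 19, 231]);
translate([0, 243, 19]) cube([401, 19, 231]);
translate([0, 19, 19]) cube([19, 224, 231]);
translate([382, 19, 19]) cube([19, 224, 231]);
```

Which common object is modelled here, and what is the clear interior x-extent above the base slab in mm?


An open box. The internal width is 363 mm.

A 401×262 base slab with four walls standing on it — an open box. The base is 401 mm wide and the walls are 19 mm thick, so the internal width is 401 − 2 × 19 = 363 mm.


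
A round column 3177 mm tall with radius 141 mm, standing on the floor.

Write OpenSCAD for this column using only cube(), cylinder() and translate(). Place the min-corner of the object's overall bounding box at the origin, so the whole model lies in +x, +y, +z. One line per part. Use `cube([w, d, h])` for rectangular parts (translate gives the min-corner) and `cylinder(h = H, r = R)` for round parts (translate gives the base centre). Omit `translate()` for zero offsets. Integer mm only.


translate([141, 141, 0]) cylinder(h = 3177, r = 141);


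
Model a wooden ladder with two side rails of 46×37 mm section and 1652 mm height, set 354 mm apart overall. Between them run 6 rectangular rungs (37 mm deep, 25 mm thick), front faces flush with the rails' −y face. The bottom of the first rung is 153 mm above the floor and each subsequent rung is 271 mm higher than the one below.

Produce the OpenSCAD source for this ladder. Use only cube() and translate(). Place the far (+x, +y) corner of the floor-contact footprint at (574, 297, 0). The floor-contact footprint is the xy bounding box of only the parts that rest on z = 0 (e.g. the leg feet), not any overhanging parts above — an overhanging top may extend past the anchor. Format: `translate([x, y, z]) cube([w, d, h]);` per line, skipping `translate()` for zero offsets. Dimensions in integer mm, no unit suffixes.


translate([220, 260, 0]) cube([46, 37, 1652]);
translate([528, 260, 0]) cube([46, 37, 1652]);
translate([266, 260, 153]) cube([262, 37, 25]);
translate([266, 260, 424]) cube([262, 37, 25]);
translate([266, 260, 695]) cube([262, 37, 25]);
translate([266, 260, 966]) cube([262, 37, 25]);
translate([266, 260, 1237]) cube([262, 37, 25]);
translate([266, 260, 1508]) cube([262, 37, 25]);


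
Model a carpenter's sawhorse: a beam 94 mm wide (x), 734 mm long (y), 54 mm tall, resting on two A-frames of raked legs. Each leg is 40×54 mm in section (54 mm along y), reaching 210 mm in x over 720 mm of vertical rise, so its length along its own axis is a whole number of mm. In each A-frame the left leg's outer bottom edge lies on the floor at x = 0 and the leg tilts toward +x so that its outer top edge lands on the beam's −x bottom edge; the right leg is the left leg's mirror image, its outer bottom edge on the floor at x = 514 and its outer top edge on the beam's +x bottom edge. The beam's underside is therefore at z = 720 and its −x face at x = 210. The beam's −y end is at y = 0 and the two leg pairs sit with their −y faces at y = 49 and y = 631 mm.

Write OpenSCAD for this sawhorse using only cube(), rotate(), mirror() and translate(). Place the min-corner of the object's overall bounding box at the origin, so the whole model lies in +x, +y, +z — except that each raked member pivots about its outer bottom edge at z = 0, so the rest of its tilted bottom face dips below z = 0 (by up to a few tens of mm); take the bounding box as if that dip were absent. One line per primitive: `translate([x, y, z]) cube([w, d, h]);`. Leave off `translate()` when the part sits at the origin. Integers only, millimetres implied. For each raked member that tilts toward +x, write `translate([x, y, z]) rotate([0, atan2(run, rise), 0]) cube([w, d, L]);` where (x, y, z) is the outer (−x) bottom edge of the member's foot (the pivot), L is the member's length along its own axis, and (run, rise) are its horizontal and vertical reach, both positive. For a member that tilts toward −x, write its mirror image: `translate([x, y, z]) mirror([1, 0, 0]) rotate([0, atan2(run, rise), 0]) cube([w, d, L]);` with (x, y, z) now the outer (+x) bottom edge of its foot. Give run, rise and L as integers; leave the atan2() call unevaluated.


translate([210, 0, 720]) cube([94, 734, 54]);
translate([0, 49, 0]) rotate([0, atan2(210, 720), 0]) cube([40, 54, 750]);
translate([514, 49, 0]) mirror([1, 0, 0]) rotate([0, atan2(210, 720), 0]) cube([40, 54, 750]);
translate([0, 631, 0]) rotate([0, atan2(210, 720), 0]) cube([40, 54, 750]);
translate([514, 631, 0]) mirror([1, 0, 0]) rotate([0, atan2(210, 720), 0]) cube([40, 54, 750]);


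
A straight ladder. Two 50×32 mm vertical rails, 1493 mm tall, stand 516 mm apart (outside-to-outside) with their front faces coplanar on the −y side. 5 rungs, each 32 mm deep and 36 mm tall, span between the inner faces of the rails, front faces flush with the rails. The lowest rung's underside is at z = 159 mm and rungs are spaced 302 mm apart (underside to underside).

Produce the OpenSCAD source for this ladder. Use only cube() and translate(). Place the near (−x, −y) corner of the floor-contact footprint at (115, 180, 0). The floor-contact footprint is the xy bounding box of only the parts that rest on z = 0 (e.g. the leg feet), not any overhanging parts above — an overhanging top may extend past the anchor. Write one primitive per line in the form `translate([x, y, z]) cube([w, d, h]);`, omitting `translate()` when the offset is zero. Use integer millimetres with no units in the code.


translate([115, 180, 0]) cube([50, 32, 1493]);
translate([581, 180, 0]) cube([50, 32, 1493]);
translate([165, 180, 159]) cube([416, 32, 36]);
translate([165, 180, 461]) cube([416, 32, 36]);
translate([165, 180, 763]) cube([416, 32, 36]);
translate([165, 180, 1065]) cube([416, 32, 36]);
translate([165, 180, 1367]) cube([416, 32, 36]);


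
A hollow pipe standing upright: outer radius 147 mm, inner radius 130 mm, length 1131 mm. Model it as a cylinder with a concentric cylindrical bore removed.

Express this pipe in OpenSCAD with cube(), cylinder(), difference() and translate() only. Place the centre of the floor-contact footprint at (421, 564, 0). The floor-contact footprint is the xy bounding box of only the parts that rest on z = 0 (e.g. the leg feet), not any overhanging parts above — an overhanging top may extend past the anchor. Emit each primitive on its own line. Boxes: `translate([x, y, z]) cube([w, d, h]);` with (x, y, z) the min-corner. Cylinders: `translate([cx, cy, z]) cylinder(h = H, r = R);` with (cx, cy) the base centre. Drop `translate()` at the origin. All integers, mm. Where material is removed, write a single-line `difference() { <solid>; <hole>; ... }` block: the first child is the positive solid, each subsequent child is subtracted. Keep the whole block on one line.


difference() { translate([421, 564, 0]) cylinder(h = 1131, r = 147); translate([421, 564, 0]) cylinder(h = 1131, r = 130); }
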